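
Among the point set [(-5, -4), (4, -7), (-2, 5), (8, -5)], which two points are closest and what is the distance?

Computing all pairwise distances among 4 points:

d((-5, -4), (4, -7)) = 9.4868
d((-5, -4), (-2, 5)) = 9.4868
d((-5, -4), (8, -5)) = 13.0384
d((4, -7), (-2, 5)) = 13.4164
d((4, -7), (8, -5)) = 4.4721 <-- minimum
d((-2, 5), (8, -5)) = 14.1421

Closest pair: (4, -7) and (8, -5) with distance 4.4721

The closest pair is (4, -7) and (8, -5) with Euclidean distance 4.4721. For 4 points, brute-force pairwise comparison is shown above. For large n, the divide-and-conquer algorithm (sort by x, recurse on halves, check the dividing strip) achieves O(n log n).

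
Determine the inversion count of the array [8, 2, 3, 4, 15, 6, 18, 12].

Finding inversions in [8, 2, 3, 4, 15, 6, 18, 12]:

(0, 1): arr[0]=8 > arr[1]=2
(0, 2): arr[0]=8 > arr[2]=3
(0, 3): arr[0]=8 > arr[3]=4
(0, 5): arr[0]=8 > arr[5]=6
(4, 5): arr[4]=15 > arr[5]=6
(4, 7): arr[4]=15 > arr[7]=12
(6, 7): arr[6]=18 > arr[7]=12

Total inversions: 7

The array has 7 inversion(s): (0,1), (0,2), (0,3), (0,5), (4,5), (4,7), (6,7). Each pair (i,j) satisfies i < j and arr[i] > arr[j].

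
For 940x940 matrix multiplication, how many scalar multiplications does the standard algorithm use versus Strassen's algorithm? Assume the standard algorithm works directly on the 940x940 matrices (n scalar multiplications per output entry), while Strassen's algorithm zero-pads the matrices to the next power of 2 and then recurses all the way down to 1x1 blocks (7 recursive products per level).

Matrix multiplication for 940x940 matrices:

Strassen's algorithm requires power-of-2 dimensions. Pad 940x940 to 1024x1024 (next power of 2).

Standard algorithm: 940^3 = 830584000 multiplications
Strassen's algorithm: 7^(log2(1024)) = 7^10 = 282475249 multiplications
Savings: 830584000 - 282475249 = 548108751 multiplications

Standard: 830584000 multiplications (940^3). Strassen: 282475249 multiplications (7^10, after padding to 1024x1024). Strassen reduces 8 recursive multiplications to 7 at each level.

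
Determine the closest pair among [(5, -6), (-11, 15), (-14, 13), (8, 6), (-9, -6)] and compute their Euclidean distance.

Computing all pairwise distances among 5 points:

d((5, -6), (-11, 15)) = 26.4008
d((5, -6), (-14, 13)) = 26.8701
d((5, -6), (8, 6)) = 12.3693
d((5, -6), (-9, -6)) = 14.0
d((-11, 15), (-14, 13)) = 3.6056 <-- minimum
d((-11, 15), (8, 6)) = 21.0238
d((-11, 15), (-9, -6)) = 21.095
d((-14, 13), (8, 6)) = 23.0868
d((-14, 13), (-9, -6)) = 19.6469
d((8, 6), (-9, -6)) = 20.8087

Closest pair: (-11, 15) and (-14, 13) with distance 3.6056

The closest pair is (-11, 15) and (-14, 13) with Euclidean distance 3.6056. For 5 points, brute-force pairwise comparison is shown above. For large n, the divide-and-conquer algorithm (sort by x, recurse on halves, check the dividing strip) achieves O(n log n).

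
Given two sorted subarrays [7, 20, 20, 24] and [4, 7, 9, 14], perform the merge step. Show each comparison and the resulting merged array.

Merging process:

Compare 7 vs 4: take 4 from right. Merged: [4]
Compare 7 vs 7: take 7 from left. Merged: [4, 7]
Compare 20 vs 7: take 7 from right. Merged: [4, 7, 7]
Compare 20 vs 9: take 9 from right. Merged: [4, 7, 7, 9]
Compare 20 vs 14: take 14 from right. Merged: [4, 7, 7, 9, 14]
Append remaining from left: [20, 20, 24]. Merged: [4, 7, 7, 9, 14, 20, 20, 24]

Final merged array: [4, 7, 7, 9, 14, 20, 20, 24]
Total comparisons: 5

The merged array is [4, 7, 7, 9, 14, 20, 20, 24], requiring 5 comparisons. The merge step runs in O(n) time where n is the total number of elements.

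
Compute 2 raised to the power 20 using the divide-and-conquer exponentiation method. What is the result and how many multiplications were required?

Computing 2^20 by squaring (build up from 2^1; each line after the first costs one multiplication):

2^1 = 2
2^2 = (2^1)^2 = 2^2 = 4
2^4 = (2^2)^2 = 4^2 = 16
2^5 = 2 * 2^4 = 2 * 16 = 32
2^10 = (2^5)^2 = 32^2 = 1024
2^20 = (2^10)^2 = 1024^2 = 1048576

Result: 1048576
Multiplications needed: 5 (5 lines after 2^1)

2^20 = 1048576. Using exponentiation by squaring, this requires 5 multiplications. The key idea: if the exponent is even, square the half-power; if odd, multiply by the base once.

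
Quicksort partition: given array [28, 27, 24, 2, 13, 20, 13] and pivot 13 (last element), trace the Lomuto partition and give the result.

Lomuto partition with pivot = 13:

Initial array: [28, 27, 24, 2, 13, 20, 13]

arr[0]=28 > 13: no swap
arr[1]=27 > 13: no swap
arr[2]=24 > 13: no swap
arr[3]=2 <= 13: swap with position 0, array becomes [2, 27, 24, 28, 13, 20, 13]
arr[4]=13 <= 13: swap with position 1, array becomes [2, 13, 24, 28, 27, 20, 13]
arr[5]=20 > 13: no swap

Place pivot at position 2: [2, 13, 13, 28, 27, 20, 24]
Pivot position: 2

After partitioning with pivot 13, the array becomes [2, 13, 13, 28, 27, 20, 24]. The pivot is placed at index 2. All elements to the left of the pivot are <= 13, and all elements to the right are > 13.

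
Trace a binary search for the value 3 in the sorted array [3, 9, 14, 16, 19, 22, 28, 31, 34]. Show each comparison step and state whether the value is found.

Binary search for 3 in [3, 9, 14, 16, 19, 22, 28, 31, 34]:

lo=0, hi=8, mid=4, arr[mid]=19 -> 19 > 3, search left half
lo=0, hi=3, mid=1, arr[mid]=9 -> 9 > 3, search left half
lo=0, hi=0, mid=0, arr[mid]=3 -> Found target at index 0!

Binary search finds 3 at index 0 after 3 comparisons. The search repeatedly halves the search space by comparing with the middle element.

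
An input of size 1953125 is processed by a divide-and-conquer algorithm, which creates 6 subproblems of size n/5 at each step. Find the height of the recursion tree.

For divide and conquer with division factor 5:

Problem sizes at each level:
Level 0: 1953125
Level 1: 390625
Level 2: 78125
Level 3: 15625
Level 4: 3125
Level 5: 625
Level 6: 125
Level 7: 25
Level 8: 5
Level 9: 1

The root is level 0 and the size-1 base case is level 9 (the tree spans levels 0 through 9, i.e. 10 levels counting the root), so the depth is the number of divisions: log_5(1953125) = 9

The recursion tree depth is log_5(1953125) = 9. At each level, the problem size is divided by 5, so it takes 9 divisions to reduce to a base case of size 1. The algorithm makes 6 recursive calls at each level.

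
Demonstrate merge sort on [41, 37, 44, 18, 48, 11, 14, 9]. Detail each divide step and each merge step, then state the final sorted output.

Merge sort trace:

Split: [41, 37, 44, 18, 48, 11, 14, 9] -> [41, 37, 44, 18] and [48, 11, 14, 9]
  Split: [41, 37, 44, 18] -> [41, 37] and [44, 18]
    Split: [41, 37] -> [41] and [37]
    Merge: [41] + [37] -> [37, 41]
    Split: [44, 18] -> [44] and [18]
    Merge: [44] + [18] -> [18, 44]
  Merge: [37, 41] + [18, 44] -> [18, 37, 41, 44]
  Split: [48, 11, 14, 9] -> [48, 11] and [14, 9]
    Split: [48, 11] -> [48] and [11]
    Merge: [48] + [11] -> [11, 48]
    Split: [14, 9] -> [14] and [9]
    Merge: [14] + [9] -> [9, 14]
  Merge: [11, 48] + [9, 14] -> [9, 11, 14, 48]
Merge: [18, 37, 41, 44] + [9, 11, 14, 48] -> [9, 11, 14, 18, 37, 41, 44, 48]

Final sorted array: [9, 11, 14, 18, 37, 41, 44, 48]

The merge sort proceeds by recursively splitting the array and merging sorted halves.
After all merges, the sorted array is [9, 11, 14, 18, 37, 41, 44, 48].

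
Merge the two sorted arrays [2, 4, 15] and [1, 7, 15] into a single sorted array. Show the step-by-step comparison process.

Merging process:

Compare 2 vs 1: take 1 from right. Merged: [1]
Compare 2 vs 7: take 2 from left. Merged: [1, 2]
Compare 4 vs 7: take 4 from left. Merged: [1, 2, 4]
Compare 15 vs 7: take 7 from right. Merged: [1, 2, 4, 7]
Compare 15 vs 15: take 15 from left. Merged: [1, 2, 4, 7, 15]
Append remaining from right: [15]. Merged: [1, 2, 4, 7, 15, 15]

Final merged array: [1, 2, 4, 7, 15, 15]
Total comparisons: 5

The merged array is [1, 2, 4, 7, 15, 15], requiring 5 comparisons. The merge step runs in O(n) time where n is the total number of elements.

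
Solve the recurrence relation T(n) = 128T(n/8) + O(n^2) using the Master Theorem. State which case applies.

Master Theorem for T(n) = 128T(n/8) + O(n^2):

a = 128, b = 8, c = 2
log_b(a) = log_8(128) = 2.3333

Case 1: c = 2 < log_8(128) = 2.3333
T(n) = O(n^(log_8 128))

For T(n) = 128T(n/8) + O(n^2): log_8(128) = 2.3333. This is Case 1 of the Master Theorem (c < log_b(a), work dominated by leaves), giving O(n^(log_8 128)).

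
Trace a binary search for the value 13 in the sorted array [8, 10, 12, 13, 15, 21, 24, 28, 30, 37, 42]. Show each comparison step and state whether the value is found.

Binary search for 13 in [8, 10, 12, 13, 15, 21, 24, 28, 30, 37, 42]:

lo=0, hi=10, mid=5, arr[mid]=21 -> 21 > 13, search left half
lo=0, hi=4, mid=2, arr[mid]=12 -> 12 < 13, search right half
lo=3, hi=4, mid=3, arr[mid]=13 -> Found target at index 3!

Binary search finds 13 at index 3 after 3 comparisons. The search repeatedly halves the search space by comparing with the middle element.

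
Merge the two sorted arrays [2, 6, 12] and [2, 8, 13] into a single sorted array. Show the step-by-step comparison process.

Merging process:

Compare 2 vs 2: take 2 from left. Merged: [2]
Compare 6 vs 2: take 2 from right. Merged: [2, 2]
Compare 6 vs 8: take 6 from left. Merged: [2, 2, 6]
Compare 12 vs 8: take 8 from right. Merged: [2, 2, 6, 8]
Compare 12 vs 13: take 12 from left. Merged: [2, 2, 6, 8, 12]
Append remaining from right: [13]. Merged: [2, 2, 6, 8, 12, 13]

Final merged array: [2, 2, 6, 8, 12, 13]
Total comparisons: 5

The merged array is [2, 2, 6, 8, 12, 13], requiring 5 comparisons. The merge step runs in O(n) time where n is the total number of elements.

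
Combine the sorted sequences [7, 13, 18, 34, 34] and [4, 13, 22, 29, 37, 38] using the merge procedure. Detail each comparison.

Merging process:

Compare 7 vs 4: take 4 from right. Merged: [4]
Compare 7 vs 13: take 7 from left. Merged: [4, 7]
Compare 13 vs 13: take 13 from left. Merged: [4, 7, 13]
Compare 18 vs 13: take 13 from right. Merged: [4, 7, 13, 13]
Compare 18 vs 22: take 18 from left. Merged: [4, 7, 13, 13, 18]
Compare 34 vs 22: take 22 from right. Merged: [4, 7, 13, 13, 18, 22]
Compare 34 vs 29: take 29 from right. Merged: [4, 7, 13, 13, 18, 22, 29]
Compare 34 vs 37: take 34 from left. Merged: [4, 7, 13, 13, 18, 22, 29, 34]
Compare 34 vs 37: take 34 from left. Merged: [4, 7, 13, 13, 18, 22, 29, 34, 34]
Append remaining from right: [37, 38]. Merged: [4, 7, 13, 13, 18, 22, 29, 34, 34, 37, 38]

Final merged array: [4, 7, 13, 13, 18, 22, 29, 34, 34, 37, 38]
Total comparisons: 9

The merged array is [4, 7, 13, 13, 18, 22, 29, 34, 34, 37, 38], requiring 9 comparisons. The merge step runs in O(n) time where n is the total number of elements.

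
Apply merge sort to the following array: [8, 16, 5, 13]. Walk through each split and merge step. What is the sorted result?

Merge sort trace:

Split: [8, 16, 5, 13] -> [8, 16] and [5, 13]
  Split: [8, 16] -> [8] and [16]
  Merge: [8] + [16] -> [8, 16]
  Split: [5, 13] -> [5] and [13]
  Merge: [5] + [13] -> [5, 13]
Merge: [8, 16] + [5, 13] -> [5, 8, 13, 16]

Final sorted array: [5, 8, 13, 16]

The merge sort proceeds by recursively splitting the array and merging sorted halves.
After all merges, the sorted array is [5, 8, 13, 16].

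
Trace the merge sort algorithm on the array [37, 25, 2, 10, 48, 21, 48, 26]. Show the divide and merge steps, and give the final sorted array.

Merge sort trace:

Split: [37, 25, 2, 10, 48, 21, 48, 26] -> [37, 25, 2, 10] and [48, 21, 48, 26]
  Split: [37, 25, 2, 10] -> [37, 25] and [2, 10]
    Split: [37, 25] -> [37] and [25]
    Merge: [37] + [25] -> [25, 37]
    Split: [2, 10] -> [2] and [10]
    Merge: [2] + [10] -> [2, 10]
  Merge: [25, 37] + [2, 10] -> [2, 10, 25, 37]
  Split: [48, 21, 48, 26] -> [48, 21] and [48, 26]
    Split: [48, 21] -> [48] and [21]
    Merge: [48] + [21] -> [21, 48]
    Split: [48, 26] -> [48] and [26]
    Merge: [48] + [26] -> [26, 48]
  Merge: [21, 48] + [26, 48] -> [21, 26, 48, 48]
Merge: [2, 10, 25, 37] + [21, 26, 48, 48] -> [2, 10, 21, 25, 26, 37, 48, 48]

Final sorted array: [2, 10, 21, 25, 26, 37, 48, 48]

The merge sort proceeds by recursively splitting the array and merging sorted halves.
After all merges, the sorted array is [2, 10, 21, 25, 26, 37, 48, 48].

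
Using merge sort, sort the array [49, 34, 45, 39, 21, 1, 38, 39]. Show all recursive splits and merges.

Merge sort trace:

Split: [49, 34, 45, 39, 21, 1, 38, 39] -> [49, 34, 45, 39] and [21, 1, 38, 39]
  Split: [49, 34, 45, 39] -> [49, 34] and [45, 39]
    Split: [49, 34] -> [49] and [34]
    Merge: [49] + [34] -> [34, 49]
    Split: [45, 39] -> [45] and [39]
    Merge: [45] + [39] -> [39, 45]
  Merge: [34, 49] + [39, 45] -> [34, 39, 45, 49]
  Split: [21, 1, 38, 39] -> [21, 1] and [38, 39]
    Split: [21, 1] -> [21] and [1]
    Merge: [21] + [1] -> [1, 21]
    Split: [38, 39] -> [38] and [39]
    Merge: [38] + [39] -> [38, 39]
  Merge: [1, 21] + [38, 39] -> [1, 21, 38, 39]
Merge: [34, 39, 45, 49] + [1, 21, 38, 39] -> [1, 21, 34, 38, 39, 39, 45, 49]

Final sorted array: [1, 21, 34, 38, 39, 39, 45, 49]

The merge sort proceeds by recursively splitting the array and merging sorted halves.
After all merges, the sorted array is [1, 21, 34, 38, 39, 39, 45, 49].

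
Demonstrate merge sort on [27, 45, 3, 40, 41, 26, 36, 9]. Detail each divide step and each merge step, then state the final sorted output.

Merge sort trace:

Split: [27, 45, 3, 40, 41, 26, 36, 9] -> [27, 45, 3, 40] and [41, 26, 36, 9]
  Split: [27, 45, 3, 40] -> [27, 45] and [3, 40]
    Split: [27, 45] -> [27] and [45]
    Merge: [27] + [45] -> [27, 45]
    Split: [3, 40] -> [3] and [40]
    Merge: [3] + [40] -> [3, 40]
  Merge: [27, 45] + [3, 40] -> [3, 27, 40, 45]
  Split: [41, 26, 36, 9] -> [41, 26] and [36, 9]
    Split: [41, 26] -> [41] and [26]
    Merge: [41] + [26] -> [26, 41]
    Split: [36, 9] -> [36] and [9]
    Merge: [36] + [9] -> [9, 36]
  Merge: [26, 41] + [9, 36] -> [9, 26, 36, 41]
Merge: [3, 27, 40, 45] + [9, 26, 36, 41] -> [3, 9, 26, 27, 36, 40, 41, 45]

Final sorted array: [3, 9, 26, 27, 36, 40, 41, 45]

The merge sort proceeds by recursively splitting the array and merging sorted halves.
After all merges, the sorted array is [3, 9, 26, 27, 36, 40, 41, 45].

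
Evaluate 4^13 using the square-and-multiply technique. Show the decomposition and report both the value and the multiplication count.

Computing 4^13 by squaring (build up from 4^1; each line after the first costs one multiplication):

4^1 = 4
4^2 = (4^1)^2 = 4^2 = 16
4^3 = 4 * 4^2 = 4 * 16 = 64
4^6 = (4^3)^2 = 64^2 = 4096
4^12 = (4^6)^2 = 4096^2 = 16777216
4^13 = 4 * 4^12 = 4 * 16777216 = 67108864

Result: 67108864
Multiplications needed: 5 (5 lines after 4^1)

4^13 = 67108864. Using exponentiation by squaring, this requires 5 multiplications. The key idea: if the exponent is even, square the half-power; if odd, multiply by the base once.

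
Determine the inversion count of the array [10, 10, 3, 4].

Finding inversions in [10, 10, 3, 4]:

(0, 2): arr[0]=10 > arr[2]=3
(0, 3): arr[0]=10 > arr[3]=4
(1, 2): arr[1]=10 > arr[2]=3
(1, 3): arr[1]=10 > arr[3]=4

Total inversions: 4

The array has 4 inversion(s): (0,2), (0,3), (1,2), (1,3). Each pair (i,j) satisfies i < j and arr[i] > arr[j].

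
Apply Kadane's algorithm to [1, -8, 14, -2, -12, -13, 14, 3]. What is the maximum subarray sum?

Using Kadane's algorithm on [1, -8, 14, -2, -12, -13, 14, 3]:

Scanning through the array:
Position 1 (value -8): max_ending_here = -7, max_so_far = 1
Position 2 (value 14): max_ending_here = 14, max_so_far = 14
Position 3 (value -2): max_ending_here = 12, max_so_far = 14
Position 4 (value -12): max_ending_here = 0, max_so_far = 14
Position 5 (value -13): max_ending_here = -13, max_so_far = 14
Position 6 (value 14): max_ending_here = 14, max_so_far = 14
Position 7 (value 3): max_ending_here = 17, max_so_far = 17

Maximum subarray: [14, 3]
Maximum sum: 17

The maximum subarray is [14, 3] with sum 17. This subarray runs from index 6 to index 7.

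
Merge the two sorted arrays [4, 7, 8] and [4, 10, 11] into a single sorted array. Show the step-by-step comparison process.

Merging process:

Compare 4 vs 4: take 4 from left. Merged: [4]
Compare 7 vs 4: take 4 from right. Merged: [4, 4]
Compare 7 vs 10: take 7 from left. Merged: [4, 4, 7]
Compare 8 vs 10: take 8 from left. Merged: [4, 4, 7, 8]
Append remaining from right: [10, 11]. Merged: [4, 4, 7, 8, 10, 11]

Final merged array: [4, 4, 7, 8, 10, 11]
Total comparisons: 4

The merged array is [4, 4, 7, 8, 10, 11], requiring 4 comparisons. The merge step runs in O(n) time where n is the total number of elements.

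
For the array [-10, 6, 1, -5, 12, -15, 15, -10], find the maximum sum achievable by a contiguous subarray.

Using Kadane's algorithm on [-10, 6, 1, -5, 12, -15, 15, -10]:

Scanning through the array:
Position 1 (value 6): max_ending_here = 6, max_so_far = 6
Position 2 (value 1): max_ending_here = 7, max_so_far = 7
Position 3 (value -5): max_ending_here = 2, max_so_far = 7
Position 4 (value 12): max_ending_here = 14, max_so_far = 14
Position 5 (value -15): max_ending_here = -1, max_so_far = 14
Position 6 (value 15): max_ending_here = 15, max_so_far = 15
Position 7 (value -10): max_ending_here = 5, max_so_far = 15

Maximum subarray: [15]
Maximum sum: 15

The maximum subarray is [15] with sum 15. This subarray runs from index 6 to index 6.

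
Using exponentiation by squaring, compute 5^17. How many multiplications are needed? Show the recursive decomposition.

Computing 5^17 by squaring (build up from 5^1; each line after the first costs one multiplication):

5^1 = 5
5^2 = (5^1)^2 = 5^2 = 25
5^4 = (5^2)^2 = 25^2 = 625
5^8 = (5^4)^2 = 625^2 = 390625
5^16 = (5^8)^2 = 390625^2 = 152587890625
5^17 = 5 * 5^16 = 5 * 152587890625 = 762939453125

Result: 762939453125
Multiplications needed: 5 (5 lines after 5^1)

5^17 = 762939453125. Using exponentiation by squaring, this requires 5 multiplications. The key idea: if the exponent is even, square the half-power; if odd, multiply by the base once.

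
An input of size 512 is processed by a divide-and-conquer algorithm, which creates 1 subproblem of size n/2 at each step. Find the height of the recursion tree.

For divide and conquer with division factor 2:

Problem sizes at each level:
Level 0: 512
Level 1: 256
Level 2: 128
Level 3: 64
Level 4: 32
Level 5: 16
Level 6: 8
Level 7: 4
Level 8: 2
Level 9: 1

The root is level 0 and the size-1 base case is level 9 (the tree spans levels 0 through 9, i.e. 10 levels counting the root), so the depth is the number of divisions: log_2(512) = 9

The recursion tree depth is log_2(512) = 9. At each level, the problem size is divided by 2, so it takes 9 divisions to reduce to a base case of size 1. The algorithm makes 1 recursive call at each level.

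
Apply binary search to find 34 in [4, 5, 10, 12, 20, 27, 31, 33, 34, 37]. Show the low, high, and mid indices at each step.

Binary search for 34 in [4, 5, 10, 12, 20, 27, 31, 33, 34, 37]:

lo=0, hi=9, mid=4, arr[mid]=20 -> 20 < 34, search right half
lo=5, hi=9, mid=7, arr[mid]=33 -> 33 < 34, search right half
lo=8, hi=9, mid=8, arr[mid]=34 -> Found target at index 8!

Binary search finds 34 at index 8 after 3 comparisons. The search repeatedly halves the search space by comparing with the middle element.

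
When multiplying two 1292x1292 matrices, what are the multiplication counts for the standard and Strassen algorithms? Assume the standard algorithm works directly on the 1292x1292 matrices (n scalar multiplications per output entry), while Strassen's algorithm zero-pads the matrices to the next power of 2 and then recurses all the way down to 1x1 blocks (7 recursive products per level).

Matrix multiplication for 1292x1292 matrices:

Strassen's algorithm requires power-of-2 dimensions. Pad 1292x1292 to 2048x2048 (next power of 2).

Standard algorithm: 1292^3 = 2156689088 multiplications
Strassen's algorithm: 7^(log2(2048)) = 7^11 = 1977326743 multiplications
Savings: 2156689088 - 1977326743 = 179362345 multiplications

Standard: 2156689088 multiplications (1292^3). Strassen: 1977326743 multiplications (7^11, after padding to 2048x2048). Strassen reduces 8 recursive multiplications to 7 at each level.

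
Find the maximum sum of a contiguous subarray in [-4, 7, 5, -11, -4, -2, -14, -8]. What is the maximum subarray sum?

Using Kadane's algorithm on [-4, 7, 5, -11, -4, -2, -14, -8]:

Scanning through the array:
Position 1 (value 7): max_ending_here = 7, max_so_far = 7
Position 2 (value 5): max_ending_here = 12, max_so_far = 12
Position 3 (value -11): max_ending_here = 1, max_so_far = 12
Position 4 (value -4): max_ending_here = -3, max_so_far = 12
Position 5 (value -2): max_ending_here = -2, max_so_far = 12
Position 6 (value -14): max_ending_here = -14, max_so_far = 12
Position 7 (value -8): max_ending_here = -8, max_so_far = 12

Maximum subarray: [7, 5]
Maximum sum: 12

The maximum subarray is [7, 5] with sum 12. This subarray runs from index 1 to index 2.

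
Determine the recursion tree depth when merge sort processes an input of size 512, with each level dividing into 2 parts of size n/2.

For divide and conquer with division factor 2:

Problem sizes at each level:
Level 0: 512
Level 1: 256
Level 2: 128
Level 3: 64
Level 4: 32
Level 5: 16
Level 6: 8
Level 7: 4
Level 8: 2
Level 9: 1

The root is level 0 and the size-1 base case is level 9 (the tree spans levels 0 through 9, i.e. 10 levels counting the root), so the depth is the number of divisions: log_2(512) = 9

The recursion tree depth is log_2(512) = 9. At each level, the problem size is divided by 2, so it takes 9 divisions to reduce to a base case of size 1. The algorithm makes 2 recursive calls at each level.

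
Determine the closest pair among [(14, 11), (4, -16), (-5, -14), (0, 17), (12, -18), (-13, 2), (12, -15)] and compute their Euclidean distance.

Computing all pairwise distances among 7 points:

d((14, 11), (4, -16)) = 28.7924
d((14, 11), (-5, -14)) = 31.4006
d((14, 11), (0, 17)) = 15.2315
d((14, 11), (12, -18)) = 29.0689
d((14, 11), (-13, 2)) = 28.4605
d((14, 11), (12, -15)) = 26.0768
d((4, -16), (-5, -14)) = 9.2195
d((4, -16), (0, 17)) = 33.2415
d((4, -16), (12, -18)) = 8.2462
d((4, -16), (-13, 2)) = 24.7588
d((4, -16), (12, -15)) = 8.0623
d((-5, -14), (0, 17)) = 31.4006
d((-5, -14), (12, -18)) = 17.4642
d((-5, -14), (-13, 2)) = 17.8885
d((-5, -14), (12, -15)) = 17.0294
d((0, 17), (12, -18)) = 37.0
d((0, 17), (-13, 2)) = 19.8494
d((0, 17), (12, -15)) = 34.176
d((12, -18), (-13, 2)) = 32.0156
d((12, -18), (12, -15)) = 3.0 <-- minimum
d((-13, 2), (12, -15)) = 30.2324

Closest pair: (12, -18) and (12, -15) with distance 3.0

The closest pair is (12, -18) and (12, -15) with Euclidean distance 3.0. For 7 points, brute-force pairwise comparison is shown above. For large n, the divide-and-conquer algorithm (sort by x, recurse on halves, check the dividing strip) achieves O(n log n).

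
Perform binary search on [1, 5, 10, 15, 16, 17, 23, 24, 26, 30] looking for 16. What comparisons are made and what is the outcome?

Binary search for 16 in [1, 5, 10, 15, 16, 17, 23, 24, 26, 30]:

lo=0, hi=9, mid=4, arr[mid]=16 -> Found target at index 4!

Binary search finds 16 at index 4 after 1 comparisons. The search repeatedly halves the search space by comparing with the middle element.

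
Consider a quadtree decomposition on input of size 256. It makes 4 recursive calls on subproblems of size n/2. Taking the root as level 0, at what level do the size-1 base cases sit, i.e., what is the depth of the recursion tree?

For divide and conquer with division factor 2:

Problem sizes at each level:
Level 0: 256
Level 1: 128
Level 2: 64
Level 3: 32
Level 4: 16
Level 5: 8
Level 6: 4
Level 7: 2
Level 8: 1

The root is level 0 and the size-1 base case is level 8 (the tree spans levels 0 through 8, i.e. 9 levels counting the root), so the depth is the number of divisions: log_2(256) = 8

The recursion tree depth is log_2(256) = 8. At each level, the problem size is divided by 2, so it takes 8 divisions to reduce to a base case of size 1. The algorithm makes 4 recursive calls at each level.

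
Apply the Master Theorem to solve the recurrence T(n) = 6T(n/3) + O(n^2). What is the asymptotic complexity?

Master Theorem for T(n) = 6T(n/3) + O(n^2):

a = 6, b = 3, c = 2
log_b(a) = log_3(6) = 1.6309

Case 3: c = 2 > log_3(6) = 1.6309
T(n) = O(n^2) = O(n^2)

For T(n) = 6T(n/3) + O(n^2): log_3(6) = 1.6309. This is Case 3 of the Master Theorem (c > log_b(a), work dominated by root), giving O(n^2).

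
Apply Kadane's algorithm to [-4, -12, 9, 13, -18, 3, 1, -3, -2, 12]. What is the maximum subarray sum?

Using Kadane's algorithm on [-4, -12, 9, 13, -18, 3, 1, -3, -2, 12]:

Scanning through the array:
Position 1 (value -12): max_ending_here = -12, max_so_far = -4
Position 2 (value 9): max_ending_here = 9, max_so_far = 9
Position 3 (value 13): max_ending_here = 22, max_so_far = 22
Position 4 (value -18): max_ending_here = 4, max_so_far = 22
Position 5 (value 3): max_ending_here = 7, max_so_far = 22
Position 6 (value 1): max_ending_here = 8, max_so_far = 22
Position 7 (value -3): max_ending_here = 5, max_so_far = 22
Position 8 (value -2): max_ending_here = 3, max_so_far = 22
Position 9 (value 12): max_ending_here = 15, max_so_far = 22

Maximum subarray: [9, 13]
Maximum sum: 22

The maximum subarray is [9, 13] with sum 22. This subarray runs from index 2 to index 3.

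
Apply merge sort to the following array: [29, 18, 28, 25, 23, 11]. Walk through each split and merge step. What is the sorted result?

Merge sort trace:

Split: [29, 18, 28, 25, 23, 11] -> [29, 18, 28] and [25, 23, 11]
  Split: [29, 18, 28] -> [29] and [18, 28]
    Split: [18, 28] -> [18] and [28]
    Merge: [18] + [28] -> [18, 28]
  Merge: [29] + [18, 28] -> [18, 28, 29]
  Split: [25, 23, 11] -> [25] and [23, 11]
    Split: [23, 11] -> [23] and [11]
    Merge: [23] + [11] -> [11, 23]
  Merge: [25] + [11, 23] -> [11, 23, 25]
Merge: [18, 28, 29] + [11, 23, 25] -> [11, 18, 23, 25, 28, 29]

Final sorted array: [11, 18, 23, 25, 28, 29]

The merge sort proceeds by recursively splitting the array and merging sorted halves.
After all merges, the sorted array is [11, 18, 23, 25, 28, 29].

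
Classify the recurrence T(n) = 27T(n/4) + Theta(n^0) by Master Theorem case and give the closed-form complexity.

Master Theorem for T(n) = 27T(n/4) + O(n^0):

a = 27, b = 4, c = 0
log_b(a) = log_4(27) = 2.3774

Case 1: c = 0 < log_4(27) = 2.3774
T(n) = O(n^(log_4 27))

For T(n) = 27T(n/4) + O(n^0): log_4(27) = 2.3774. This is Case 1 of the Master Theorem (c < log_b(a), work dominated by leaves), giving O(n^(log_4 27)).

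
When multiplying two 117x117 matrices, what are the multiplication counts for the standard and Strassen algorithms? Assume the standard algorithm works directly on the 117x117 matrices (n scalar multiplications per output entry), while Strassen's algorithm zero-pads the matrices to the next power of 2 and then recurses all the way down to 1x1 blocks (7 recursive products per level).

Matrix multiplication for 117x117 matrices:

Strassen's algorithm requires power-of-2 dimensions. Pad 117x117 to 128x128 (next power of 2).

Standard algorithm: 117^3 = 1601613 multiplications
Strassen's algorithm: 7^(log2(128)) = 7^7 = 823543 multiplications
Savings: 1601613 - 823543 = 778070 multiplications

Standard: 1601613 multiplications (117^3). Strassen: 823543 multiplications (7^7, after padding to 128x128). Strassen reduces 8 recursive multiplications to 7 at each level.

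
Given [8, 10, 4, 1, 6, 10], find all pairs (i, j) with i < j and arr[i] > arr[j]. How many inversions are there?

Finding inversions in [8, 10, 4, 1, 6, 10]:

(0, 2): arr[0]=8 > arr[2]=4
(0, 3): arr[0]=8 > arr[3]=1
(0, 4): arr[0]=8 > arr[4]=6
(1, 2): arr[1]=10 > arr[2]=4
(1, 3): arr[1]=10 > arr[3]=1
(1, 4): arr[1]=10 > arr[4]=6
(2, 3): arr[2]=4 > arr[3]=1

Total inversions: 7

The array has 7 inversion(s): (0,2), (0,3), (0,4), (1,2), (1,3), (1,4), (2,3). Each pair (i,j) satisfies i < j and arr[i] > arr[j].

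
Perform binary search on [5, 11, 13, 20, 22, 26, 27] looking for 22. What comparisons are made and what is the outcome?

Binary search for 22 in [5, 11, 13, 20, 22, 26, 27]:

lo=0, hi=6, mid=3, arr[mid]=20 -> 20 < 22, search right half
lo=4, hi=6, mid=5, arr[mid]=26 -> 26 > 22, search left half
lo=4, hi=4, mid=4, arr[mid]=22 -> Found target at index 4!

Binary search finds 22 at index 4 after 3 comparisons. The search repeatedly halves the search space by comparing with the middle element.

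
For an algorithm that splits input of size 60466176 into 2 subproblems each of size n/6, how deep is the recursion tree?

For divide and conquer with division factor 6:

Problem sizes at each level:
Level 0: 60466176
Level 1: 10077696
Level 2: 1679616
Level 3: 279936
Level 4: 46656
Level 5: 7776
Level 6: 1296
Level 7: 216
Level 8: 36
Level 9: 6
Level 10: 1

The root is level 0 and the size-1 base case is level 10 (the tree spans levels 0 through 10, i.e. 11 levels counting the root), so the depth is the number of divisions: log_6(60466176) = 10

The recursion tree depth is log_6(60466176) = 10. At each level, the problem size is divided by 6, so it takes 10 divisions to reduce to a base case of size 1. The algorithm makes 2 recursive calls at each level.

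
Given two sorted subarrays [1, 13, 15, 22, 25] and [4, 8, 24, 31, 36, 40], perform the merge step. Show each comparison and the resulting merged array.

Merging process:

Compare 1 vs 4: take 1 from left. Merged: [1]
Compare 13 vs 4: take 4 from right. Merged: [1, 4]
Compare 13 vs 8: take 8 from right. Merged: [1, 4, 8]
Compare 13 vs 24: take 13 from left. Merged: [1, 4, 8, 13]
Compare 15 vs 24: take 15 from left. Merged: [1, 4, 8, 13, 15]
Compare 22 vs 24: take 22 from left. Merged: [1, 4, 8, 13, 15, 22]
Compare 25 vs 24: take 24 from right. Merged: [1, 4, 8, 13, 15, 22, 24]
Compare 25 vs 31: take 25 from left. Merged: [1, 4, 8, 13, 15, 22, 24, 25]
Append remaining from right: [31, 36, 40]. Merged: [1, 4, 8, 13, 15, 22, 24, 25, 31, 36, 40]

Final merged array: [1, 4, 8, 13, 15, 22, 24, 25, 31, 36, 40]
Total comparisons: 8

The merged array is [1, 4, 8, 13, 15, 22, 24, 25, 31, 36, 40], requiring 8 comparisons. The merge step runs in O(n) time where n is the total number of elements.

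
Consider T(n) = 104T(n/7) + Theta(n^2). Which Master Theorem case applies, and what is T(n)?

Master Theorem for T(n) = 104T(n/7) + O(n^2):

a = 104, b = 7, c = 2
log_b(a) = log_7(104) = 2.3867

Case 1: c = 2 < log_7(104) = 2.3867
T(n) = O(n^(log_7 104))

For T(n) = 104T(n/7) + O(n^2): log_7(104) = 2.3867. This is Case 1 of the Master Theorem (c < log_b(a), work dominated by leaves), giving O(n^(log_7 104)).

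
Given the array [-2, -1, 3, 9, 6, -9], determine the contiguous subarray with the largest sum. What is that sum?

Using Kadane's algorithm on [-2, -1, 3, 9, 6, -9]:

Scanning through the array:
Position 1 (value -1): max_ending_here = -1, max_so_far = -1
Position 2 (value 3): max_ending_here = 3, max_so_far = 3
Position 3 (value 9): max_ending_here = 12, max_so_far = 12
Position 4 (value 6): max_ending_here = 18, max_so_far = 18
Position 5 (value -9): max_ending_here = 9, max_so_far = 18

Maximum subarray: [3, 9, 6]
Maximum sum: 18

The maximum subarray is [3, 9, 6] with sum 18. This subarray runs from index 2 to index 4.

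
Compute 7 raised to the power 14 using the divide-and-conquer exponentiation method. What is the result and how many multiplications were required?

Computing 7^14 by squaring (build up from 7^1; each line after the first costs one multiplication):

7^1 = 7
7^2 = (7^1)^2 = 7^2 = 49
7^3 = 7 * 7^2 = 7 * 49 = 343
7^6 = (7^3)^2 = 343^2 = 117649
7^7 = 7 * 7^6 = 7 * 117649 = 823543
7^14 = (7^7)^2 = 823543^2 = 678223072849

Result: 678223072849
Multiplications needed: 5 (5 lines after 7^1)

7^14 = 678223072849. Using exponentiation by squaring, this requires 5 multiplications. The key idea: if the exponent is even, square the half-power; if odd, multiply by the base once.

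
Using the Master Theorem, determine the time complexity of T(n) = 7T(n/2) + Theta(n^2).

Master Theorem for T(n) = 7T(n/2) + O(n^2):

a = 7, b = 2, c = 2
log_b(a) = log_2(7) = 2.8074

Case 1: c = 2 < log_2(7) = 2.8074
T(n) = O(n^(log_2 7))

For T(n) = 7T(n/2) + O(n^2): log_2(7) = 2.8074. This is Case 1 of the Master Theorem (c < log_b(a), work dominated by leaves), giving O(n^(log_2 7)).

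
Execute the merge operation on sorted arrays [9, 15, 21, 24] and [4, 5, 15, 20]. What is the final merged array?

Merging process:

Compare 9 vs 4: take 4 from right. Merged: [4]
Compare 9 vs 5: take 5 from right. Merged: [4, 5]
Compare 9 vs 15: take 9 from left. Merged: [4, 5, 9]
Compare 15 vs 15: take 15 from left. Merged: [4, 5, 9, 15]
Compare 21 vs 15: take 15 from right. Merged: [4, 5, 9, 15, 15]
Compare 21 vs 20: take 20 from right. Merged: [4, 5, 9, 15, 15, 20]
Append remaining from left: [21, 24]. Merged: [4, 5, 9, 15, 15, 20, 21, 24]

Final merged array: [4, 5, 9, 15, 15, 20, 21, 24]
Total comparisons: 6

The merged array is [4, 5, 9, 15, 15, 20, 21, 24], requiring 6 comparisons. The merge step runs in O(n) time where n is the total number of elements.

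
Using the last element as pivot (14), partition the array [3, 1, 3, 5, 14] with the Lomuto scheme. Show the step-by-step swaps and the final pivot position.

Lomuto partition with pivot = 14:

Initial array: [3, 1, 3, 5, 14]

arr[0]=3 <= 14: swap with position 0, array becomes [3, 1, 3, 5, 14]
arr[1]=1 <= 14: swap with position 1, array becomes [3, 1, 3, 5, 14]
arr[2]=3 <= 14: swap with position 2, array becomes [3, 1, 3, 5, 14]
arr[3]=5 <= 14: swap with position 3, array becomes [3, 1, 3, 5, 14]

Place pivot at position 4: [3, 1, 3, 5, 14]
Pivot position: 4

After partitioning with pivot 14, the array becomes [3, 1, 3, 5, 14]. The pivot is placed at index 4. All elements to the left of the pivot are <= 14, and all elements to the right are > 14.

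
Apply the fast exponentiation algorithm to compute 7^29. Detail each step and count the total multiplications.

Computing 7^29 by squaring (build up from 7^1; each line after the first costs one multiplication):

7^1 = 7
7^2 = (7^1)^2 = 7^2 = 49
7^3 = 7 * 7^2 = 7 * 49 = 343
7^6 = (7^3)^2 = 343^2 = 117649
7^7 = 7 * 7^6 = 7 * 117649 = 823543
7^14 = (7^7)^2 = 823543^2 = 678223072849
7^28 = (7^14)^2 = 678223072849^2 = 459986536544739960976801
7^29 = 7 * 7^28 = 7 * 459986536544739960976801 = 3219905755813179726837607

Result: 3219905755813179726837607
Multiplications needed: 7 (7 lines after 7^1)

7^29 = 3219905755813179726837607. Using exponentiation by squaring, this requires 7 multiplications. The key idea: if the exponent is even, square the half-power; if odd, multiply by the base once.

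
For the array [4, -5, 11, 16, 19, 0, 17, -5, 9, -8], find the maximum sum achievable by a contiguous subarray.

Using Kadane's algorithm on [4, -5, 11, 16, 19, 0, 17, -5, 9, -8]:

Scanning through the array:
Position 1 (value -5): max_ending_here = -1, max_so_far = 4
Position 2 (value 11): max_ending_here = 11, max_so_far = 11
Position 3 (value 16): max_ending_here = 27, max_so_far = 27
Position 4 (value 19): max_ending_here = 46, max_so_far = 46
Position 5 (value 0): max_ending_here = 46, max_so_far = 46
Position 6 (value 17): max_ending_here = 63, max_so_far = 63
Position 7 (value -5): max_ending_here = 58, max_so_far = 63
Position 8 (value 9): max_ending_here = 67, max_so_far = 67
Position 9 (value -8): max_ending_here = 59, max_so_far = 67

Maximum subarray: [11, 16, 19, 0, 17, -5, 9]
Maximum sum: 67

The maximum subarray is [11, 16, 19, 0, 17, -5, 9] with sum 67. This subarray runs from index 2 to index 8.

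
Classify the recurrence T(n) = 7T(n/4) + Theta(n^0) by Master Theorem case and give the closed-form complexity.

Master Theorem for T(n) = 7T(n/4) + O(n^0):

a = 7, b = 4, c = 0
log_b(a) = log_4(7) = 1.4037

Case 1: c = 0 < log_4(7) = 1.4037
T(n) = O(n^(log_4 7))

For T(n) = 7T(n/4) + O(n^0): log_4(7) = 1.4037. This is Case 1 of the Master Theorem (c < log_b(a), work dominated by leaves), giving O(n^(log_4 7)).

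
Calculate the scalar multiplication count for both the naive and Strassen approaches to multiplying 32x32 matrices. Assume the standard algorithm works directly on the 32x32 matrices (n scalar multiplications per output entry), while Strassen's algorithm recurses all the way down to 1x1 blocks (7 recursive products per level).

Matrix multiplication for 32x32 matrices:

Standard algorithm: 32^3 = 32768 multiplications
Strassen's algorithm: 7^(log2(32)) = 7^5 = 16807 multiplications
Savings: 32768 - 16807 = 15961 multiplications

Standard: 32768 multiplications (32^3). Strassen: 16807 multiplications (7^5). Strassen reduces 8 recursive multiplications to 7 at each level.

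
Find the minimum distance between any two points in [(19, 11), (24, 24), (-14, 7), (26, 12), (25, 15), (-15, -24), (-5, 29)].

Computing all pairwise distances among 7 points:

d((19, 11), (24, 24)) = 13.9284
d((19, 11), (-14, 7)) = 33.2415
d((19, 11), (26, 12)) = 7.0711
d((19, 11), (25, 15)) = 7.2111
d((19, 11), (-15, -24)) = 48.7955
d((19, 11), (-5, 29)) = 30.0
d((24, 24), (-14, 7)) = 41.6293
d((24, 24), (26, 12)) = 12.1655
d((24, 24), (25, 15)) = 9.0554
d((24, 24), (-15, -24)) = 61.8466
d((24, 24), (-5, 29)) = 29.4279
d((-14, 7), (26, 12)) = 40.3113
d((-14, 7), (25, 15)) = 39.8121
d((-14, 7), (-15, -24)) = 31.0161
d((-14, 7), (-5, 29)) = 23.7697
d((26, 12), (25, 15)) = 3.1623 <-- minimum
d((26, 12), (-15, -24)) = 54.5619
d((26, 12), (-5, 29)) = 35.3553
d((25, 15), (-15, -24)) = 55.8659
d((25, 15), (-5, 29)) = 33.1059
d((-15, -24), (-5, 29)) = 53.9351

Closest pair: (26, 12) and (25, 15) with distance 3.1623

The closest pair is (26, 12) and (25, 15) with Euclidean distance 3.1623. For 7 points, brute-force pairwise comparison is shown above. For large n, the divide-and-conquer algorithm (sort by x, recurse on halves, check the dividing strip) achieves O(n log n).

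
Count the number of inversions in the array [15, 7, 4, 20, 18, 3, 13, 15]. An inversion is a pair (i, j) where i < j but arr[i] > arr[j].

Finding inversions in [15, 7, 4, 20, 18, 3, 13, 15]:

(0, 1): arr[0]=15 > arr[1]=7
(0, 2): arr[0]=15 > arr[2]=4
(0, 5): arr[0]=15 > arr[5]=3
(0, 6): arr[0]=15 > arr[6]=13
(1, 2): arr[1]=7 > arr[2]=4
(1, 5): arr[1]=7 > arr[5]=3
(2, 5): arr[2]=4 > arr[5]=3
(3, 4): arr[3]=20 > arr[4]=18
(3, 5): arr[3]=20 > arr[5]=3
(3, 6): arr[3]=20 > arr[6]=13
(3, 7): arr[3]=20 > arr[7]=15
(4, 5): arr[4]=18 > arr[5]=3
(4, 6): arr[4]=18 > arr[6]=13
(4, 7): arr[4]=18 > arr[7]=15

Total inversions: 14

The array has 14 inversion(s): (0,1), (0,2), (0,5), (0,6), (1,2), (1,5), (2,5), (3,4), (3,5), (3,6), (3,7), (4,5), (4,6), (4,7). Each pair (i,j) satisfies i < j and arr[i] > arr[j].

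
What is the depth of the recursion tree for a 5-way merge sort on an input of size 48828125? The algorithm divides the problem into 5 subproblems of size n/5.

For divide and conquer with division factor 5:

Problem sizes at each level:
Level 0: 48828125
Level 1: 9765625
Level 2: 1953125
Level 3: 390625
Level 4: 78125
Level 5: 15625
Level 6: 3125
Level 7: 625
Level 8: 125
Level 9: 25
Level 10: 5
Level 11: 1

The root is level 0 and the size-1 base case is level 11 (the tree spans levels 0 through 11, i.e. 12 levels counting the root), so the depth is the number of divisions: log_5(48828125) = 11

The recursion tree depth is log_5(48828125) = 11. At each level, the problem size is divided by 5, so it takes 11 divisions to reduce to a base case of size 1. The algorithm makes 5 recursive calls at each level.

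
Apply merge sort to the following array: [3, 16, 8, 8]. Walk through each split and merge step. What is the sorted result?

Merge sort trace:

Split: [3, 16, 8, 8] -> [3, 16] and [8, 8]
  Split: [3, 16] -> [3] and [16]
  Merge: [3] + [16] -> [3, 16]
  Split: [8, 8] -> [8] and [8]
  Merge: [8] + [8] -> [8, 8]
Merge: [3, 16] + [8, 8] -> [3, 8, 8, 16]

Final sorted array: [3, 8, 8, 16]

The merge sort proceeds by recursively splitting the array and merging sorted halves.
After all merges, the sorted array is [3, 8, 8, 16].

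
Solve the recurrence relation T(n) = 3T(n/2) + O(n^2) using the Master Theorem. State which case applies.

Master Theorem for T(n) = 3T(n/2) + O(n^2):

a = 3, b = 2, c = 2
log_b(a) = log_2(3) = 1.5850

Case 3: c = 2 > log_2(3) = 1.5850
T(n) = O(n^2) = O(n^2)

For T(n) = 3T(n/2) + O(n^2): log_2(3) = 1.5850. This is Case 3 of the Master Theorem (c > log_b(a), work dominated by root), giving O(n^2).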